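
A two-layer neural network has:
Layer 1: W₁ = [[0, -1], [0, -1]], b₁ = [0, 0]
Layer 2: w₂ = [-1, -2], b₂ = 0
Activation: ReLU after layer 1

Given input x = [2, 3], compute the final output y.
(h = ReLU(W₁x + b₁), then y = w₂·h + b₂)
y = 0

Layer 1 pre-activation: z₁ = [-3, -3]
After ReLU: h = [0, 0]
Layer 2 output: y = -1×0 + -2×0 + 0 = 0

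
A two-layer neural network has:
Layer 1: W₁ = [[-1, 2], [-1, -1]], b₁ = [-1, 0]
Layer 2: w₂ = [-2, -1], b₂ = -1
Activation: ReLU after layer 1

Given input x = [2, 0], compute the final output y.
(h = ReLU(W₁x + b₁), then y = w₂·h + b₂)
y = -1

Layer 1 pre-activation: z₁ = [-3, -2]
After ReLU: h = [0, 0]
Layer 2 output: y = -2×0 + -1×0 + -1 = -1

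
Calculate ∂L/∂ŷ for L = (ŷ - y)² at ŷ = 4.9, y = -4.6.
∂L/∂ŷ = 19.0

∂L/∂ŷ = 2(ŷ - y) = 2(4.9 - -4.6) = 2(9.5) = 19.0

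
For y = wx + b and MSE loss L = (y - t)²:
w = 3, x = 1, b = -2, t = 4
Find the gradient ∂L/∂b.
∂L/∂b = -6

y = wx + b = (3)(1) + -2 = 1
∂L/∂y = 2(y - t) = 2(1 - 4) = -6
∂y/∂b = 1
∂L/∂b = ∂L/∂y · ∂y/∂b = -6 × 1 = -6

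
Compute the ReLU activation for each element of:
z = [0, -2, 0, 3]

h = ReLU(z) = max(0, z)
h = [0, 0, 0, 3]

ReLU applied element-wise: max(0,0)=0, max(0,-2)=0, max(0,0)=0, max(0,3)=3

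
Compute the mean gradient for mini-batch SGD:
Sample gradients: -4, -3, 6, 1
Average gradient = 0

Average = (1/4)(-4 + -3 + 6 + 1) = 0/4 = 0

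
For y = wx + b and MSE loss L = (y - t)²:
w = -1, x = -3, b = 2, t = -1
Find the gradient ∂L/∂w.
∂L/∂w = -36

y = wx + b = (-1)(-3) + 2 = 5
∂L/∂y = 2(y - t) = 2(5 - -1) = 12
∂y/∂w = x = -3
∂L/∂w = ∂L/∂y · ∂y/∂w = 12 × -3 = -36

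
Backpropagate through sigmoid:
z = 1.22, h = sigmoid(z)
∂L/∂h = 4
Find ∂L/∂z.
∂L/∂z = 0.7039

σ(1.22) = 0.7721
σ'(1.22) = σ(1.22)(1 - σ(1.22)) = 0.7721 × 0.2279 = 0.176
∂L/∂z = ∂L/∂h · σ'(z) = 4 × 0.176 = 0.7039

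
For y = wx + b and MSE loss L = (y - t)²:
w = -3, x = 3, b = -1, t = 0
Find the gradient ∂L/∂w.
∂L/∂w = -60

y = wx + b = (-3)(3) + -1 = -10
∂L/∂y = 2(y - t) = 2(-10 - 0) = -20
∂y/∂w = x = 3
∂L/∂w = ∂L/∂y · ∂y/∂w = -20 × 3 = -60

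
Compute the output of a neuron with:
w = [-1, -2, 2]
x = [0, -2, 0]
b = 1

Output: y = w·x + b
y = 5

y = (-1)(0) + (-2)(-2) + (2)(0) + 1 = 5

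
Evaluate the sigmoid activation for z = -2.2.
0.09975

sigmoid(-2.2) = 1/(1 + e^(2.2)) = 1/(1 + 9.025) = 0.09975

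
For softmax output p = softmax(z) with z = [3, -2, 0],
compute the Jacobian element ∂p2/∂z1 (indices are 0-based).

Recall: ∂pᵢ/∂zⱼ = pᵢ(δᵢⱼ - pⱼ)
∂p2/∂z1 = -0.0003005

p = softmax(z) = [0.9465, 0.006377, 0.04712]
p2 = 0.04712, p1 = 0.006377

∂p2/∂z1 = -p2 × p1 = -0.04712 × 0.006377 = -0.0003005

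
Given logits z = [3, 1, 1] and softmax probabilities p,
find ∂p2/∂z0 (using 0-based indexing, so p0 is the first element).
∂p2/∂z0 = -0.08382

p = softmax(z) = [0.787, 0.1065, 0.1065]
p2 = 0.1065, p0 = 0.787

∂p2/∂z0 = -p2 × p0 = -0.1065 × 0.787 = -0.08382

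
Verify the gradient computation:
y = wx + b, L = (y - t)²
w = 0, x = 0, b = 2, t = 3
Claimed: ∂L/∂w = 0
Correct

y = (0)(0) + 2 = 2
∂L/∂y = 2(y - t) = 2(2 - 3) = -2
∂y/∂w = x = 0
∂L/∂w = -2 × 0 = 0

Claimed value: 0
Correct: The correct gradient is 0.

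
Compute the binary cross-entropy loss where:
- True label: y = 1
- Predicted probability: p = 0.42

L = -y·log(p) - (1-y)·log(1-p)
L = 0.8675

L = -1·log(0.42) - 0·log(0.58) = -log(0.42) = 0.8675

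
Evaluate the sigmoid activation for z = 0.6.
0.6457

sigmoid(0.6) = 1/(1 + e^(-0.6)) = 1/(1 + 0.5488) = 0.6457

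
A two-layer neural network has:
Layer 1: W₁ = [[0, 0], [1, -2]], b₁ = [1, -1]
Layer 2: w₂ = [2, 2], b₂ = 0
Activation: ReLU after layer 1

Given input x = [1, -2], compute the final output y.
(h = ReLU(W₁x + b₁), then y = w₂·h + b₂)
y = 10

Layer 1 pre-activation: z₁ = [1, 4]
After ReLU: h = [1, 4]
Layer 2 output: y = 2×1 + 2×4 + 0 = 10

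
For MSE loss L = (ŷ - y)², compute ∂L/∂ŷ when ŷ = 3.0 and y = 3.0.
∂L/∂ŷ = 0.0

∂L/∂ŷ = 2(ŷ - y) = 2(3.0 - 3.0) = 2(0.0) = 0.0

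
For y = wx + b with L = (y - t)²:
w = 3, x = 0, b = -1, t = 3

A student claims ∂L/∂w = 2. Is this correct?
Incorrect

y = (3)(0) + -1 = -1
∂L/∂y = 2(y - t) = 2(-1 - 3) = -8
∂y/∂w = x = 0
∂L/∂w = -8 × 0 = 0

Claimed value: 2
Incorrect: The correct gradient is 0.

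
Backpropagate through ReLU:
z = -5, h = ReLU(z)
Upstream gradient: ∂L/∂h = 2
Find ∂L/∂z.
∂L/∂z = 0

h = ReLU(-5) = 0
Since z < 0: ∂h/∂z = 0
∂L/∂z = ∂L/∂h · ∂h/∂z = 2 × 0 = 0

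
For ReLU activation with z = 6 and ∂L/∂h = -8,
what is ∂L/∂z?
∂L/∂z = -8

h = ReLU(6) = 6
Since z > 0: ∂h/∂z = 1
∂L/∂z = ∂L/∂h · ∂h/∂z = -8 × 1 = -8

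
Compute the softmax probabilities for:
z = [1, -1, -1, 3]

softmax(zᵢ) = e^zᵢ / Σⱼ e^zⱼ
p = [0.1155, 0.0156, 0.0156, 0.8533]

exp(z) = [2.718, 0.3679, 0.3679, 20.09]
Sum = 23.54
p = [0.1155, 0.0156, 0.0156, 0.8533]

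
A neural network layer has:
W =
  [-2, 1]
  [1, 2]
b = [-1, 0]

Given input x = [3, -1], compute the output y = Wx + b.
y = [-8, 1]

Wx = [-2×3 + 1×-1, 1×3 + 2×-1]
   = [-7, 1]
y = Wx + b = [-7 + -1, 1 + 0] = [-8, 1]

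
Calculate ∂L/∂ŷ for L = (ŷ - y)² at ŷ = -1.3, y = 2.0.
∂L/∂ŷ = -6.6

∂L/∂ŷ = 2(ŷ - y) = 2(-1.3 - 2.0) = 2(-3.3) = -6.6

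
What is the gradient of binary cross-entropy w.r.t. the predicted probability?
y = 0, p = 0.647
∂L/∂p = 2.833

∂L/∂p = -y/p + (1-y)/(1-p) = 0 + 1/0.353 = 2.833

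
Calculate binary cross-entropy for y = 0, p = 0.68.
L = 1.139

L = -0·log(0.68) - 1·log(0.32) = -log(0.32) = 1.139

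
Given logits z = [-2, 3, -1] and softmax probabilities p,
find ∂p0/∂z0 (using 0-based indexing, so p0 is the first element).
∂p0/∂z0 = 0.00653

p = softmax(z) = [0.006573, 0.9756, 0.01787]
p0 = 0.006573

∂p0/∂z0 = p0(1 - p0) = 0.006573 × (1 - 0.006573) = 0.00653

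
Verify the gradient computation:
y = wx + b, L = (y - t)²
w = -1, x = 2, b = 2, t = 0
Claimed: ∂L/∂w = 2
Incorrect

y = (-1)(2) + 2 = 0
∂L/∂y = 2(y - t) = 2(0 - 0) = 0
∂y/∂w = x = 2
∂L/∂w = 0 × 2 = 0

Claimed value: 2
Incorrect: The correct gradient is 0.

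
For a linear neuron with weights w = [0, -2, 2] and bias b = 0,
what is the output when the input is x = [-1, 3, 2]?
y = -2

y = (0)(-1) + (-2)(3) + (2)(2) + 0 = -2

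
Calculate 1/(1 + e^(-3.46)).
0.9695

sigmoid(3.46) = 1/(1 + e^(-3.46)) = 1/(1 + 0.03143) = 0.9695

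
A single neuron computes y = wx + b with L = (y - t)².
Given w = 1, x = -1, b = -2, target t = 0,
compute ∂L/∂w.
∂L/∂w = 6

y = wx + b = (1)(-1) + -2 = -3
∂L/∂y = 2(y - t) = 2(-3 - 0) = -6
∂y/∂w = x = -1
∂L/∂w = ∂L/∂y · ∂y/∂w = -6 × -1 = 6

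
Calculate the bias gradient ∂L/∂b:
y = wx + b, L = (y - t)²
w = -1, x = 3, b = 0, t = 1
∂L/∂b = -8

y = wx + b = (-1)(3) + 0 = -3
∂L/∂y = 2(y - t) = 2(-3 - 1) = -8
∂y/∂b = 1
∂L/∂b = ∂L/∂y · ∂y/∂b = -8 × 1 = -8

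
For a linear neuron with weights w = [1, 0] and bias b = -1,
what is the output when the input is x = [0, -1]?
y = -1

y = (1)(0) + (0)(-1) + -1 = -1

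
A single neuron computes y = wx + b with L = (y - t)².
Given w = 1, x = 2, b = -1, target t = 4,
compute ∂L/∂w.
∂L/∂w = -12

y = wx + b = (1)(2) + -1 = 1
∂L/∂y = 2(y - t) = 2(1 - 4) = -6
∂y/∂w = x = 2
∂L/∂w = ∂L/∂y · ∂y/∂w = -6 × 2 = -12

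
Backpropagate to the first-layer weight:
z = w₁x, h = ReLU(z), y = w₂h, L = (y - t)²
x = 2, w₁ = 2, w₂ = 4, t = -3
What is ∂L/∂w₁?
∂L/∂w₁ = 304

Forward pass:
z = w₁x = 2×2 = 4
h = ReLU(4) = 4
y = w₂h = 4×4 = 16

Backward pass:
∂L/∂y = 2(y - t) = 2(16 - -3) = 38
∂y/∂h = w₂ = 4
∂h/∂z = 1 (ReLU derivative)
∂z/∂w₁ = x = 2

∂L/∂w₁ = 38 × 4 × 1 × 2 = 304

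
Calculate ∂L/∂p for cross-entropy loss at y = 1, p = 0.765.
∂L/∂p = -1.307

∂L/∂p = -y/p + (1-y)/(1-p) = -1/0.765 + 0 = -1.307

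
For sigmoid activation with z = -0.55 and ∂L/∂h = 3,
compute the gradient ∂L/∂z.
∂L/∂z = 0.696

σ(-0.55) = 0.3659
σ'(-0.55) = σ(-0.55)(1 - σ(-0.55)) = 0.3659 × 0.6341 = 0.232
∂L/∂z = ∂L/∂h · σ'(z) = 3 × 0.232 = 0.696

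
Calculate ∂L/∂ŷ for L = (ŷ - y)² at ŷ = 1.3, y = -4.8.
∂L/∂ŷ = 12.2

∂L/∂ŷ = 2(ŷ - y) = 2(1.3 - -4.8) = 2(6.1) = 12.2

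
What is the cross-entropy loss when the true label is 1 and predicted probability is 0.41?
L = 0.8916

L = -1·log(0.41) - 0·log(0.59) = -log(0.41) = 0.8916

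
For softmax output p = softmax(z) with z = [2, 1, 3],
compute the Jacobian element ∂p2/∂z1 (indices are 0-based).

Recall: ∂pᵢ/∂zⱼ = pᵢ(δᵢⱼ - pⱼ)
∂p2/∂z1 = -0.05989

p = softmax(z) = [0.2447, 0.09003, 0.6652]
p2 = 0.6652, p1 = 0.09003

∂p2/∂z1 = -p2 × p1 = -0.6652 × 0.09003 = -0.05989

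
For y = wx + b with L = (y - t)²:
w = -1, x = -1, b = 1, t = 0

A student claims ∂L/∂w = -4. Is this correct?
Correct

y = (-1)(-1) + 1 = 2
∂L/∂y = 2(y - t) = 2(2 - 0) = 4
∂y/∂w = x = -1
∂L/∂w = 4 × -1 = -4

Claimed value: -4
Correct: The correct gradient is -4.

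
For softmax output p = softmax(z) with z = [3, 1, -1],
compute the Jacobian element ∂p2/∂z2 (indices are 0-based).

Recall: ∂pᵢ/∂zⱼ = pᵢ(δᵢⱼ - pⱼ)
∂p2/∂z2 = 0.01562

p = softmax(z) = [0.8668, 0.1173, 0.01588]
p2 = 0.01588

∂p2/∂z2 = p2(1 - p2) = 0.01588 × (1 - 0.01588) = 0.01562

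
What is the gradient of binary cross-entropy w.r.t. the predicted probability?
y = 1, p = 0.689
∂L/∂p = -1.451

∂L/∂p = -y/p + (1-y)/(1-p) = -1/0.689 + 0 = -1.451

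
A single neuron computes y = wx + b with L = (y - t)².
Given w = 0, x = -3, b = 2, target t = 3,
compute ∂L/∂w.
∂L/∂w = 6

y = wx + b = (0)(-3) + 2 = 2
∂L/∂y = 2(y - t) = 2(2 - 3) = -2
∂y/∂w = x = -3
∂L/∂w = ∂L/∂y · ∂y/∂w = -2 × -3 = 6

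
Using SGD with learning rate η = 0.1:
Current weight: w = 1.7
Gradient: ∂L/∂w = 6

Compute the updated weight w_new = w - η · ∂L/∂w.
w_new = 1.1

w_new = w - η·∂L/∂w = 1.7 - 0.1×(6) = 1.7 - (0.6) = 1.1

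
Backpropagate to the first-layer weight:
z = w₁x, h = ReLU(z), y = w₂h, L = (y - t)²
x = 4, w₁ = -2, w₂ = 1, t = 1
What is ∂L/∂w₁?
∂L/∂w₁ = 0

Forward pass:
z = w₁x = -2×4 = -8
h = ReLU(-8) = 0
y = w₂h = 1×0 = 0

Backward pass:
∂L/∂y = 2(y - t) = 2(0 - 1) = -2
∂y/∂h = w₂ = 1
∂h/∂z = 0 (ReLU derivative)
∂z/∂w₁ = x = 4

∂L/∂w₁ = -2 × 1 × 0 × 4 = 0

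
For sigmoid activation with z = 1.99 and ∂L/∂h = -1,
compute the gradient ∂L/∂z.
∂L/∂z = -0.1058

σ(1.99) = 0.8797
σ'(1.99) = σ(1.99)(1 - σ(1.99)) = 0.8797 × 0.1203 = 0.1058
∂L/∂z = ∂L/∂h · σ'(z) = -1 × 0.1058 = -0.1058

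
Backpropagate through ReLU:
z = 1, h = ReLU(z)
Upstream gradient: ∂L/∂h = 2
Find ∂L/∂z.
∂L/∂z = 2

h = ReLU(1) = 1
Since z > 0: ∂h/∂z = 1
∂L/∂z = ∂L/∂h · ∂h/∂z = 2 × 1 = 2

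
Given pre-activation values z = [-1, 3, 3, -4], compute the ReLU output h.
h = [0, 3, 3, 0]

ReLU applied element-wise: max(0,-1)=0, max(0,3)=3, max(0,3)=3, max(0,-4)=0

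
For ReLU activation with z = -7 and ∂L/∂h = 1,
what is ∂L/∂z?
∂L/∂z = 0

h = ReLU(-7) = 0
Since z < 0: ∂h/∂z = 0
∂L/∂z = ∂L/∂h · ∂h/∂z = 1 × 0 = 0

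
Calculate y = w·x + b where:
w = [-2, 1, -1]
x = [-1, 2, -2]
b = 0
y = 6

y = (-2)(-1) + (1)(2) + (-1)(-2) + 0 = 6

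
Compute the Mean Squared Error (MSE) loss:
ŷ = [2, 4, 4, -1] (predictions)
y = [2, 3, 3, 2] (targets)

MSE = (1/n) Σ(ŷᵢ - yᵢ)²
MSE = 2.75

MSE = (1/4)((2-2)² + (4-3)² + (4-3)² + (-1-2)²) = (1/4)(0 + 1 + 1 + 9) = 2.75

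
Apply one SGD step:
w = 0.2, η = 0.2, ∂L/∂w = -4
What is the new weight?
w_new = 1

w_new = w - η·∂L/∂w = 0.2 - 0.2×(-4) = 0.2 - (-0.8) = 1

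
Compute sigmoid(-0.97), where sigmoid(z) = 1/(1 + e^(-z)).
0.2749

sigmoid(-0.97) = 1/(1 + e^(0.97)) = 1/(1 + 2.638) = 0.2749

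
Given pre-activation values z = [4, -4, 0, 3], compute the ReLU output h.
h = [4, 0, 0, 3]

ReLU applied element-wise: max(0,4)=4, max(0,-4)=0, max(0,0)=0, max(0,3)=3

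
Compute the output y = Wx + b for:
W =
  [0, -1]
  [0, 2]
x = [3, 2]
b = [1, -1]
y = [-1, 3]

Wx = [0×3 + -1×2, 0×3 + 2×2]
   = [-2, 4]
y = Wx + b = [-2 + 1, 4 + -1] = [-1, 3]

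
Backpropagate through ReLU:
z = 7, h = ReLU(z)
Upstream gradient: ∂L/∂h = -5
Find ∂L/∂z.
∂L/∂z = -5

h = ReLU(7) = 7
Since z > 0: ∂h/∂z = 1
∂L/∂z = ∂L/∂h · ∂h/∂z = -5 × 1 = -5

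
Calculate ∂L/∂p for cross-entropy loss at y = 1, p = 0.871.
∂L/∂p = -1.148

∂L/∂p = -y/p + (1-y)/(1-p) = -1/0.871 + 0 = -1.148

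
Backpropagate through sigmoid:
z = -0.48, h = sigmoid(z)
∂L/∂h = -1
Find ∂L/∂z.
∂L/∂z = -0.2361

σ(-0.48) = 0.3823
σ'(-0.48) = σ(-0.48)(1 - σ(-0.48)) = 0.3823 × 0.6177 = 0.2361
∂L/∂z = ∂L/∂h · σ'(z) = -1 × 0.2361 = -0.2361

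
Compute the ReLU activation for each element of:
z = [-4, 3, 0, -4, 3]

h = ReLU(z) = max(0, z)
h = [0, 3, 0, 0, 3]

ReLU applied element-wise: max(0,-4)=0, max(0,3)=3, max(0,0)=0, max(0,-4)=0, max(0,3)=3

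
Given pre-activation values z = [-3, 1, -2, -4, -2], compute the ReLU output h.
h = [0, 1, 0, 0, 0]

ReLU applied element-wise: max(0,-3)=0, max(0,1)=1, max(0,-2)=0, max(0,-4)=0, max(0,-2)=0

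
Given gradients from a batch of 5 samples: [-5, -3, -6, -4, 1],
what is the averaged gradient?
Average gradient = -3.4

Average = (1/5)(-5 + -3 + -6 + -4 + 1) = -17/5 = -3.4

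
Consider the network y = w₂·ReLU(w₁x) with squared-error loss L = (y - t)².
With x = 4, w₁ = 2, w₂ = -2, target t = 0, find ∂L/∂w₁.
∂L/∂w₁ = 256

Forward pass:
z = w₁x = 2×4 = 8
h = ReLU(8) = 8
y = w₂h = -2×8 = -16

Backward pass:
∂L/∂y = 2(y - t) = 2(-16 - 0) = -32
∂y/∂h = w₂ = -2
∂h/∂z = 1 (ReLU derivative)
∂z/∂w₁ = x = 4

∂L/∂w₁ = -32 × -2 × 1 × 4 = 256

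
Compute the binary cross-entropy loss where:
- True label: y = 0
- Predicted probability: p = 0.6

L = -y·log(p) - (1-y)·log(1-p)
L = 0.9163

L = -0·log(0.6) - 1·log(0.4) = -log(0.4) = 0.9163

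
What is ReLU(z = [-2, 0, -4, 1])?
h = [0, 0, 0, 1]

ReLU applied element-wise: max(0,-2)=0, max(0,0)=0, max(0,-4)=0, max(0,1)=1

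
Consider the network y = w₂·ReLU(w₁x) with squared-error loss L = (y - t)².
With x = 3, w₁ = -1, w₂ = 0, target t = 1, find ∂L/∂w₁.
∂L/∂w₁ = 0

Forward pass:
z = w₁x = -1×3 = -3
h = ReLU(-3) = 0
y = w₂h = 0×0 = 0

Backward pass:
∂L/∂y = 2(y - t) = 2(0 - 1) = -2
∂y/∂h = w₂ = 0
∂h/∂z = 0 (ReLU derivative)
∂z/∂w₁ = x = 3

∂L/∂w₁ = -2 × 0 × 0 × 3 = 0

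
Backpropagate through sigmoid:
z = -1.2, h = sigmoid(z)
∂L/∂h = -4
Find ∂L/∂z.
∂L/∂z = -0.7116

σ(-1.2) = 0.2315
σ'(-1.2) = σ(-1.2)(1 - σ(-1.2)) = 0.2315 × 0.7685 = 0.1779
∂L/∂z = ∂L/∂h · σ'(z) = -4 × 0.1779 = -0.7116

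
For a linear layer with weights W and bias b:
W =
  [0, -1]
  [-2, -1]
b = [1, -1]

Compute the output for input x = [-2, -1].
y = [2, 4]

Wx = [0×-2 + -1×-1, -2×-2 + -1×-1]
   = [1, 5]
y = Wx + b = [1 + 1, 5 + -1] = [2, 4]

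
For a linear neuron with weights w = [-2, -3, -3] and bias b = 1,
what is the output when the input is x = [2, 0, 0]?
y = -3

y = (-2)(2) + (-3)(0) + (-3)(0) + 1 = -3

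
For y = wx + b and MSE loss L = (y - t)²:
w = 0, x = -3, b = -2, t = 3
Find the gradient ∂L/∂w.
∂L/∂w = 30

y = wx + b = (0)(-3) + -2 = -2
∂L/∂y = 2(y - t) = 2(-2 - 3) = -10
∂y/∂w = x = -3
∂L/∂w = ∂L/∂y · ∂y/∂w = -10 × -3 = 30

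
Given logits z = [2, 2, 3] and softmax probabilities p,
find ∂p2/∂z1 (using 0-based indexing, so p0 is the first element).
∂p2/∂z1 = -0.1221

p = softmax(z) = [0.2119, 0.2119, 0.5761]
p2 = 0.5761, p1 = 0.2119

∂p2/∂z1 = -p2 × p1 = -0.5761 × 0.2119 = -0.1221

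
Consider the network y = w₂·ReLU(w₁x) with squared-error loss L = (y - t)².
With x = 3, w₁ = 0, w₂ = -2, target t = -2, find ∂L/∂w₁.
∂L/∂w₁ = 0

Forward pass:
z = w₁x = 0×3 = 0
h = ReLU(0) = 0
y = w₂h = -2×0 = 0

Backward pass:
∂L/∂y = 2(y - t) = 2(0 - -2) = 4
∂y/∂h = w₂ = -2
∂h/∂z = 0 (ReLU derivative)
∂z/∂w₁ = x = 3

∂L/∂w₁ = 4 × -2 × 0 × 3 = 0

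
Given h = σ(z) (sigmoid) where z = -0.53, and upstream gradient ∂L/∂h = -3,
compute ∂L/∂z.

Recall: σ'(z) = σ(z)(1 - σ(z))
∂L/∂z = -0.6997

σ(-0.53) = 0.3705
σ'(-0.53) = σ(-0.53)(1 - σ(-0.53)) = 0.3705 × 0.6295 = 0.2332
∂L/∂z = ∂L/∂h · σ'(z) = -3 × 0.2332 = -0.6997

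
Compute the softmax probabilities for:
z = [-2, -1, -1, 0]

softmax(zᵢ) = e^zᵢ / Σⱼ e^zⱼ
p = [0.0723, 0.1966, 0.1966, 0.5344]

exp(z) = [0.1353, 0.3679, 0.3679, 1]
Sum = 1.871
p = [0.0723, 0.1966, 0.1966, 0.5344]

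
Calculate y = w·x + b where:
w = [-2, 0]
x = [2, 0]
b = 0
y = -4

y = (-2)(2) + (0)(0) + 0 = -4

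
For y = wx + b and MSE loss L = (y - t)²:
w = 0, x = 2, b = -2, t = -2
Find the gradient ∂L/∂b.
∂L/∂b = 0

y = wx + b = (0)(2) + -2 = -2
∂L/∂y = 2(y - t) = 2(-2 - -2) = 0
∂y/∂b = 1
∂L/∂b = ∂L/∂y · ∂y/∂b = 0 × 1 = 0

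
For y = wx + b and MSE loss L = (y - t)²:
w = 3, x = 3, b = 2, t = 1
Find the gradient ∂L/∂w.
∂L/∂w = 60

y = wx + b = (3)(3) + 2 = 11
∂L/∂y = 2(y - t) = 2(11 - 1) = 20
∂y/∂w = x = 3
∂L/∂w = ∂L/∂y · ∂y/∂w = 20 × 3 = 60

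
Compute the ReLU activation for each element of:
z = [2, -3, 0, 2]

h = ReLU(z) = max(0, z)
h = [2, 0, 0, 2]

ReLU applied element-wise: max(0,2)=2, max(0,-3)=0, max(0,0)=0, max(0,2)=2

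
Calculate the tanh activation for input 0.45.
0.4219

tanh(0.45) = (e^(0.45) - e^(-0.45))/(e^(0.45) + e^(-0.45)) = 0.4219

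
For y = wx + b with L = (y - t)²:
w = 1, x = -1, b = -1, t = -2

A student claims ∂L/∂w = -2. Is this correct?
Incorrect

y = (1)(-1) + -1 = -2
∂L/∂y = 2(y - t) = 2(-2 - -2) = 0
∂y/∂w = x = -1
∂L/∂w = 0 × -1 = 0

Claimed value: -2
Incorrect: The correct gradient is 0.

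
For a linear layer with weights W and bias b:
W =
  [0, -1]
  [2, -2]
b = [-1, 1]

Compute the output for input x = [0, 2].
y = [-3, -3]

Wx = [0×0 + -1×2, 2×0 + -2×2]
   = [-2, -4]
y = Wx + b = [-2 + -1, -4 + 1] = [-3, -3]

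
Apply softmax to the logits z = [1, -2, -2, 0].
p = [0.6815, 0.0339, 0.0339, 0.2507]

exp(z) = [2.718, 0.1353, 0.1353, 1]
Sum = 3.989
p = [0.6815, 0.0339, 0.0339, 0.2507]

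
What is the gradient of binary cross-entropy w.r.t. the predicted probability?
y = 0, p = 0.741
∂L/∂p = 3.861

∂L/∂p = -y/p + (1-y)/(1-p) = 0 + 1/0.259 = 3.861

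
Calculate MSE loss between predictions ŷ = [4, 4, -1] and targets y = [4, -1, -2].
MSE = 8.667

MSE = (1/3)((4-4)² + (4--1)² + (-1--2)²) = (1/3)(0 + 25 + 1) = 8.667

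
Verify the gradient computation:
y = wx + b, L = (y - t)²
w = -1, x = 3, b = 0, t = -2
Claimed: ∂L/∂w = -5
Incorrect

y = (-1)(3) + 0 = -3
∂L/∂y = 2(y - t) = 2(-3 - -2) = -2
∂y/∂w = x = 3
∂L/∂w = -2 × 3 = -6

Claimed value: -5
Incorrect: The correct gradient is -6.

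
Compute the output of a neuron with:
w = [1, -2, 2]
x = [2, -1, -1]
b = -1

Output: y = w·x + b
y = 1

y = (1)(2) + (-2)(-1) + (2)(-1) + -1 = 1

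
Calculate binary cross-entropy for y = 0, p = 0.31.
L = 0.3711

L = -0·log(0.31) - 1·log(0.69) = -log(0.69) = 0.3711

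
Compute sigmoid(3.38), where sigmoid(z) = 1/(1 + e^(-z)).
0.9671

sigmoid(3.38) = 1/(1 + e^(-3.38)) = 1/(1 + 0.03405) = 0.9671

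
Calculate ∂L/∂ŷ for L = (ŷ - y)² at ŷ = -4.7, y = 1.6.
∂L/∂ŷ = -12.6

∂L/∂ŷ = 2(ŷ - y) = 2(-4.7 - 1.6) = 2(-6.3) = -12.6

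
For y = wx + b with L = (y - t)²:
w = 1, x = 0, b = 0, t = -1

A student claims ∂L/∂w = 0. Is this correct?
Correct

y = (1)(0) + 0 = 0
∂L/∂y = 2(y - t) = 2(0 - -1) = 2
∂y/∂w = x = 0
∂L/∂w = 2 × 0 = 0

Claimed value: 0
Correct: The correct gradient is 0.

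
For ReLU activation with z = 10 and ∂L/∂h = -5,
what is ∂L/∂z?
∂L/∂z = -5

h = ReLU(10) = 10
Since z > 0: ∂h/∂z = 1
∂L/∂z = ∂L/∂h · ∂h/∂z = -5 × 1 = -5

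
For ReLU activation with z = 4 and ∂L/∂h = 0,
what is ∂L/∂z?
∂L/∂z = 0

h = ReLU(4) = 4
Since z > 0: ∂h/∂z = 1
∂L/∂z = ∂L/∂h · ∂h/∂z = 0 × 1 = 0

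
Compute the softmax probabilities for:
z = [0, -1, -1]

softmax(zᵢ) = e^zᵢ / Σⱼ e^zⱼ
p = [0.5761, 0.2119, 0.2119]

exp(z) = [1, 0.3679, 0.3679]
Sum = 1.736
p = [0.5761, 0.2119, 0.2119]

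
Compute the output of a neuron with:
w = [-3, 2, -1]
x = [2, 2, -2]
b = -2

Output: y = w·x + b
y = -2

y = (-3)(2) + (2)(2) + (-1)(-2) + -2 = -2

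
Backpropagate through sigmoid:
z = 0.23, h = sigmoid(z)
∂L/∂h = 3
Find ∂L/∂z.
∂L/∂z = 0.7402

σ(0.23) = 0.5572
σ'(0.23) = σ(0.23)(1 - σ(0.23)) = 0.5572 × 0.4428 = 0.2467
∂L/∂z = ∂L/∂h · σ'(z) = 3 × 0.2467 = 0.7402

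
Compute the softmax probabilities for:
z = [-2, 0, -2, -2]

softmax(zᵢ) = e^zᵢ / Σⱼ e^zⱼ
p = [0.0963, 0.7112, 0.0963, 0.0963]

exp(z) = [0.1353, 1, 0.1353, 0.1353]
Sum = 1.406
p = [0.0963, 0.7112, 0.0963, 0.0963]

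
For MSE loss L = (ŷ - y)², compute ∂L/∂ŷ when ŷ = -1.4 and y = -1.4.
∂L/∂ŷ = 0.0

∂L/∂ŷ = 2(ŷ - y) = 2(-1.4 - -1.4) = 2(0.0) = 0.0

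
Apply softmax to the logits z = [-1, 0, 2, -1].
p = [0.0403, 0.1096, 0.8098, 0.0403]

exp(z) = [0.3679, 1, 7.389, 0.3679]
Sum = 9.125
p = [0.0403, 0.1096, 0.8098, 0.0403]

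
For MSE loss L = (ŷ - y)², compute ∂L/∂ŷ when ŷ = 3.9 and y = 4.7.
∂L/∂ŷ = -1.6

∂L/∂ŷ = 2(ŷ - y) = 2(3.9 - 4.7) = 2(-0.8) = -1.6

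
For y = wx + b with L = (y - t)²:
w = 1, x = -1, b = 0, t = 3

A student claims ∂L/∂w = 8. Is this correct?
Correct

y = (1)(-1) + 0 = -1
∂L/∂y = 2(y - t) = 2(-1 - 3) = -8
∂y/∂w = x = -1
∂L/∂w = -8 × -1 = 8

Claimed value: 8
Correct: The correct gradient is 8.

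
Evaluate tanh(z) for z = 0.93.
0.7306

tanh(0.93) = (e^(0.93) - e^(-0.93))/(e^(0.93) + e^(-0.93)) = 0.7306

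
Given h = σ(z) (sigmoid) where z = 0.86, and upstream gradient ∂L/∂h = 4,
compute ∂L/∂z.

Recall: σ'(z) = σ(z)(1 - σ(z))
∂L/∂z = 0.8357

σ(0.86) = 0.7027
σ'(0.86) = σ(0.86)(1 - σ(0.86)) = 0.7027 × 0.2973 = 0.2089
∂L/∂z = ∂L/∂h · σ'(z) = 4 × 0.2089 = 0.8357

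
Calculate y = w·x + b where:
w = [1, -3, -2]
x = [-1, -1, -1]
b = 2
y = 6

y = (1)(-1) + (-3)(-1) + (-2)(-1) + 2 = 6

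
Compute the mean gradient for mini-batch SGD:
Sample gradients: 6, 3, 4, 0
Average gradient = 3.25

Average = (1/4)(6 + 3 + 4 + 0) = 13/4 = 3.25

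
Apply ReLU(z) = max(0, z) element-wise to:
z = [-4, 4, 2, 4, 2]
h = [0, 4, 2, 4, 2]

ReLU applied element-wise: max(0,-4)=0, max(0,4)=4, max(0,2)=2, max(0,4)=4, max(0,2)=2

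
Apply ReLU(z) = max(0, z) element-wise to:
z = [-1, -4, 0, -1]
h = [0, 0, 0, 0]

ReLU applied element-wise: max(0,-1)=0, max(0,-4)=0, max(0,0)=0, max(0,-1)=0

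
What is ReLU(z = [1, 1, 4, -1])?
h = [1, 1, 4, 0]

ReLU applied element-wise: max(0,1)=1, max(0,1)=1, max(0,4)=4, max(0,-1)=0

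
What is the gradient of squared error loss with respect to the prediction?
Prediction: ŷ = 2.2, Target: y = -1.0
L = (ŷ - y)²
∂L/∂ŷ = 6.4

∂L/∂ŷ = 2(ŷ - y) = 2(2.2 - -1.0) = 2(3.2) = 6.4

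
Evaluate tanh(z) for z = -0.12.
-0.1194

tanh(-0.12) = (e^(-0.12) - e^(0.12))/(e^(-0.12) + e^(0.12)) = -0.1194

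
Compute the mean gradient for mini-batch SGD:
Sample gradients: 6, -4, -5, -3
Average gradient = -1.5

Average = (1/4)(6 + -4 + -5 + -3) = -6/4 = -1.5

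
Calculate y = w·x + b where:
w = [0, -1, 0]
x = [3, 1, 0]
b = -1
y = -2

y = (0)(3) + (-1)(1) + (0)(0) + -1 = -2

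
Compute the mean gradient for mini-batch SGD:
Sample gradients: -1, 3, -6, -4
Average gradient = -2

Average = (1/4)(-1 + 3 + -6 + -4) = -8/4 = -2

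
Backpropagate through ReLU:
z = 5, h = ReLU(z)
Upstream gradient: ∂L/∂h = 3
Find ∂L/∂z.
∂L/∂z = 3

h = ReLU(5) = 5
Since z > 0: ∂h/∂z = 1
∂L/∂z = ∂L/∂h · ∂h/∂z = 3 × 1 = 3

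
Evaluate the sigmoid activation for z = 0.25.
0.5622

sigmoid(0.25) = 1/(1 + e^(-0.25)) = 1/(1 + 0.7788) = 0.5622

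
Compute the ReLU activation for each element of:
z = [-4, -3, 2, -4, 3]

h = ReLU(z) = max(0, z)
h = [0, 0, 2, 0, 3]

ReLU applied element-wise: max(0,-4)=0, max(0,-3)=0, max(0,2)=2, max(0,-4)=0, max(0,3)=3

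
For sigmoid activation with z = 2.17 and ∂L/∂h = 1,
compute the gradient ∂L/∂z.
∂L/∂z = 0.09198

σ(2.17) = 0.8975
σ'(2.17) = σ(2.17)(1 - σ(2.17)) = 0.8975 × 0.1025 = 0.09198
∂L/∂z = ∂L/∂h · σ'(z) = 1 × 0.09198 = 0.09198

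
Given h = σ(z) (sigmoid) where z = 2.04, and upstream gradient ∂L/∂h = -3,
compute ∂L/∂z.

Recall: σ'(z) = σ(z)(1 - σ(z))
∂L/∂z = -0.3055

σ(2.04) = 0.8849
σ'(2.04) = σ(2.04)(1 - σ(2.04)) = 0.8849 × 0.1151 = 0.1018
∂L/∂z = ∂L/∂h · σ'(z) = -3 × 0.1018 = -0.3055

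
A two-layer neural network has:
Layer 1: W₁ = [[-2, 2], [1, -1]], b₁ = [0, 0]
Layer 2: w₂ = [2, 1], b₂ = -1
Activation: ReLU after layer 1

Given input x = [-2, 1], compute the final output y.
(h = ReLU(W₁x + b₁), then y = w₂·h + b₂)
y = 11

Layer 1 pre-activation: z₁ = [6, -3]
After ReLU: h = [6, 0]
Layer 2 output: y = 2×6 + 1×0 + -1 = 11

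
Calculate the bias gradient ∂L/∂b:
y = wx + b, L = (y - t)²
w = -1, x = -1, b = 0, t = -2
∂L/∂b = 6

y = wx + b = (-1)(-1) + 0 = 1
∂L/∂y = 2(y - t) = 2(1 - -2) = 6
∂y/∂b = 1
∂L/∂b = ∂L/∂y · ∂y/∂b = 6 × 1 = 6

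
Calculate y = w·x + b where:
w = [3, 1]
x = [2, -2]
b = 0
y = 4

y = (3)(2) + (1)(-2) + 0 = 4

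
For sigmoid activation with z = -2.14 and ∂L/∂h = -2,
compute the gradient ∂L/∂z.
∂L/∂z = -0.1884

σ(-2.14) = 0.1053
σ'(-2.14) = σ(-2.14)(1 - σ(-2.14)) = 0.1053 × 0.8947 = 0.09419
∂L/∂z = ∂L/∂h · σ'(z) = -2 × 0.09419 = -0.1884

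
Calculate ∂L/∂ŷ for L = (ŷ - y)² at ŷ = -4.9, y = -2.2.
∂L/∂ŷ = -5.4

∂L/∂ŷ = 2(ŷ - y) = 2(-4.9 - -2.2) = 2(-2.7) = -5.4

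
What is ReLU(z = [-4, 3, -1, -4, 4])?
h = [0, 3, 0, 0, 4]

ReLU applied element-wise: max(0,-4)=0, max(0,3)=3, max(0,-1)=0, max(0,-4)=0, max(0,4)=4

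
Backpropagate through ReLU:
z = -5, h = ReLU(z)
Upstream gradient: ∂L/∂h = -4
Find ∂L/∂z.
∂L/∂z = 0

h = ReLU(-5) = 0
Since z < 0: ∂h/∂z = 0
∂L/∂z = ∂L/∂h · ∂h/∂z = -4 × 0 = 0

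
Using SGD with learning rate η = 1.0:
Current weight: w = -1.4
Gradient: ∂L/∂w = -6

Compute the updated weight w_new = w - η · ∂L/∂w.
w_new = 4.6

w_new = w - η·∂L/∂w = -1.4 - 1.0×(-6) = -1.4 - (-6) = 4.6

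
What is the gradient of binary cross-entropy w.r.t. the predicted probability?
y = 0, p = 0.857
∂L/∂p = 6.993

∂L/∂p = -y/p + (1-y)/(1-p) = 0 + 1/0.143 = 6.993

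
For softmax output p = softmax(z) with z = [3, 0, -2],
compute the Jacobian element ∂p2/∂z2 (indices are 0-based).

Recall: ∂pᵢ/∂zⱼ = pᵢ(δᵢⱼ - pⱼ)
∂p2/∂z2 = 0.006337

p = softmax(z) = [0.9465, 0.04712, 0.006377]
p2 = 0.006377

∂p2/∂z2 = p2(1 - p2) = 0.006377 × (1 - 0.006377) = 0.006337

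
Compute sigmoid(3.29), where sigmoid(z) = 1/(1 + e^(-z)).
0.9641

sigmoid(3.29) = 1/(1 + e^(-3.29)) = 1/(1 + 0.03725) = 0.9641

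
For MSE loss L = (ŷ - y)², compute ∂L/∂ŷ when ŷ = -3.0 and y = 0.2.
∂L/∂ŷ = -6.4

∂L/∂ŷ = 2(ŷ - y) = 2(-3.0 - 0.2) = 2(-3.2) = -6.4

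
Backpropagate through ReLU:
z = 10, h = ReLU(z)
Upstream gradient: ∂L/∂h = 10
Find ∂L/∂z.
∂L/∂z = 10

h = ReLU(10) = 10
Since z > 0: ∂h/∂z = 1
∂L/∂z = ∂L/∂h · ∂h/∂z = 10 × 1 = 10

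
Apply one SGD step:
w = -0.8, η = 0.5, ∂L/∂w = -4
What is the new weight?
w_new = 1.2

w_new = w - η·∂L/∂w = -0.8 - 0.5×(-4) = -0.8 - (-2) = 1.2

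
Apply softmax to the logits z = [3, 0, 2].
p = [0.7054, 0.0351, 0.2595]

exp(z) = [20.09, 1, 7.389]
Sum = 28.47
p = [0.7054, 0.0351, 0.2595]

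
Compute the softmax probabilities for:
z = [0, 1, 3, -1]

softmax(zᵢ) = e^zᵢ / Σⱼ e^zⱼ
p = [0.0414, 0.1125, 0.831, 0.0152]

exp(z) = [1, 2.718, 20.09, 0.3679]
Sum = 24.17
p = [0.0414, 0.1125, 0.831, 0.0152]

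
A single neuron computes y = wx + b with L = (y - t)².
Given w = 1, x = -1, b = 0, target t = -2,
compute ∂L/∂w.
∂L/∂w = -2

y = wx + b = (1)(-1) + 0 = -1
∂L/∂y = 2(y - t) = 2(-1 - -2) = 2
∂y/∂w = x = -1
∂L/∂w = ∂L/∂y · ∂y/∂w = 2 × -1 = -2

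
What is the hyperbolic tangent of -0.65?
-0.5717

tanh(-0.65) = (e^(-0.65) - e^(0.65))/(e^(-0.65) + e^(0.65)) = -0.5717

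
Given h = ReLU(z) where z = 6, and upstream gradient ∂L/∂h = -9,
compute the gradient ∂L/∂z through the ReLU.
∂L/∂z = -9

h = ReLU(6) = 6
Since z > 0: ∂h/∂z = 1
∂L/∂z = ∂L/∂h · ∂h/∂z = -9 × 1 = -9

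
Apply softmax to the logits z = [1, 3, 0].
p = [0.1142, 0.8438, 0.042]

exp(z) = [2.718, 20.09, 1]
Sum = 23.8
p = [0.1142, 0.8438, 0.042]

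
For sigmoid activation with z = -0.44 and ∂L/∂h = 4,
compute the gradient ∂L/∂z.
∂L/∂z = 0.9531

σ(-0.44) = 0.3917
σ'(-0.44) = σ(-0.44)(1 - σ(-0.44)) = 0.3917 × 0.6083 = 0.2383
∂L/∂z = ∂L/∂h · σ'(z) = 4 × 0.2383 = 0.9531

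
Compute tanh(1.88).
0.9545

tanh(1.88) = (e^(1.88) - e^(-1.88))/(e^(1.88) + e^(-1.88)) = 0.9545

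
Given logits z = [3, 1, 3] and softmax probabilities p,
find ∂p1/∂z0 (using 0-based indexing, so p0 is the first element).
∂p1/∂z0 = -0.02968

p = softmax(z) = [0.4683, 0.06338, 0.4683]
p1 = 0.06338, p0 = 0.4683

∂p1/∂z0 = -p1 × p0 = -0.06338 × 0.4683 = -0.02968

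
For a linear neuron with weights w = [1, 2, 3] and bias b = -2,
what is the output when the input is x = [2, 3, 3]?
y = 15

y = (1)(2) + (2)(3) + (3)(3) + -2 = 15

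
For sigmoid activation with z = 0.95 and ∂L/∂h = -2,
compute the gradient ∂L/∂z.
∂L/∂z = -0.4022

σ(0.95) = 0.7211
σ'(0.95) = σ(0.95)(1 - σ(0.95)) = 0.7211 × 0.2789 = 0.2011
∂L/∂z = ∂L/∂h · σ'(z) = -2 × 0.2011 = -0.4022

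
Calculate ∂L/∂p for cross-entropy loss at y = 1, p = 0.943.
∂L/∂p = -1.06

∂L/∂p = -y/p + (1-y)/(1-p) = -1/0.943 + 0 = -1.06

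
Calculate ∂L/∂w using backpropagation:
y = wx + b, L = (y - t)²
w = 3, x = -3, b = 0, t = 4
∂L/∂w = 78

y = wx + b = (3)(-3) + 0 = -9
∂L/∂y = 2(y - t) = 2(-9 - 4) = -26
∂y/∂w = x = -3
∂L/∂w = ∂L/∂y · ∂y/∂w = -26 × -3 = 78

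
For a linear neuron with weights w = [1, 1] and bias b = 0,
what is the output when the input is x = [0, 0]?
y = 0

y = (1)(0) + (1)(0) + 0 = 0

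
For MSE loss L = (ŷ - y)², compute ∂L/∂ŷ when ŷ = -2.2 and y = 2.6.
∂L/∂ŷ = -9.6

∂L/∂ŷ = 2(ŷ - y) = 2(-2.2 - 2.6) = 2(-4.8) = -9.6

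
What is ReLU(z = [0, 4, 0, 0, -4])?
h = [0, 4, 0, 0, 0]

ReLU applied element-wise: max(0,0)=0, max(0,4)=4, max(0,0)=0, max(0,0)=0, max(0,-4)=0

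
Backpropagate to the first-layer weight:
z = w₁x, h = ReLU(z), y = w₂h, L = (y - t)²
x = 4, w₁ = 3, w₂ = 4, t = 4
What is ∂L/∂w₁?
∂L/∂w₁ = 1408

Forward pass:
z = w₁x = 3×4 = 12
h = ReLU(12) = 12
y = w₂h = 4×12 = 48

Backward pass:
∂L/∂y = 2(y - t) = 2(48 - 4) = 88
∂y/∂h = w₂ = 4
∂h/∂z = 1 (ReLU derivative)
∂z/∂w₁ = x = 4

∂L/∂w₁ = 88 × 4 × 1 × 4 = 1408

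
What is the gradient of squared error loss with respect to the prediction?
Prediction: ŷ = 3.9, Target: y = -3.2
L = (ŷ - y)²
∂L/∂ŷ = 14.2

∂L/∂ŷ = 2(ŷ - y) = 2(3.9 - -3.2) = 2(7.1) = 14.2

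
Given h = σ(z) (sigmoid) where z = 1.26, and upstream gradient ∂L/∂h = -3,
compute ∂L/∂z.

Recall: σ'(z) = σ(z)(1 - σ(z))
∂L/∂z = -0.5164

σ(1.26) = 0.779
σ'(1.26) = σ(1.26)(1 - σ(1.26)) = 0.779 × 0.221 = 0.1721
∂L/∂z = ∂L/∂h · σ'(z) = -3 × 0.1721 = -0.5164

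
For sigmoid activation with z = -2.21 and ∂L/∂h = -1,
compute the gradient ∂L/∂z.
∂L/∂z = -0.08908

σ(-2.21) = 0.09886
σ'(-2.21) = σ(-2.21)(1 - σ(-2.21)) = 0.09886 × 0.9011 = 0.08908
∂L/∂z = ∂L/∂h · σ'(z) = -1 × 0.08908 = -0.08908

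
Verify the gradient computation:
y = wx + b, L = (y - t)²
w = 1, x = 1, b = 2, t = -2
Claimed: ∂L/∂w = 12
Incorrect

y = (1)(1) + 2 = 3
∂L/∂y = 2(y - t) = 2(3 - -2) = 10
∂y/∂w = x = 1
∂L/∂w = 10 × 1 = 10

Claimed value: 12
Incorrect: The correct gradient is 10.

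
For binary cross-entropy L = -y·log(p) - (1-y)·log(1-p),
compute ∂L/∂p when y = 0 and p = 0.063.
∂L/∂p = 1.067

∂L/∂p = -y/p + (1-y)/(1-p) = 0 + 1/0.937 = 1.067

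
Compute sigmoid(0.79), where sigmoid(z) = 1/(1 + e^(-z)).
0.6878

sigmoid(0.79) = 1/(1 + e^(-0.79)) = 1/(1 + 0.4538) = 0.6878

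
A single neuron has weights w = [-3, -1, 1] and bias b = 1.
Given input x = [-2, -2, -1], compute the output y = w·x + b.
y = 8

y = (-3)(-2) + (-1)(-2) + (1)(-1) + 1 = 8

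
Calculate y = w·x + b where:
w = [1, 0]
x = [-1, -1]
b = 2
y = 1

y = (1)(-1) + (0)(-1) + 2 = 1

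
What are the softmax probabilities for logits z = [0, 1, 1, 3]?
p = [0.0377, 0.1025, 0.1025, 0.7573]

exp(z) = [1, 2.718, 2.718, 20.09]
Sum = 26.52
p = [0.0377, 0.1025, 0.1025, 0.7573]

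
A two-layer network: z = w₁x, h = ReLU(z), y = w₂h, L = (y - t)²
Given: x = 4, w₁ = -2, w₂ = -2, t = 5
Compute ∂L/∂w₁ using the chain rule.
∂L/∂w₁ = 0

Forward pass:
z = w₁x = -2×4 = -8
h = ReLU(-8) = 0
y = w₂h = -2×0 = 0

Backward pass:
∂L/∂y = 2(y - t) = 2(0 - 5) = -10
∂y/∂h = w₂ = -2
∂h/∂z = 0 (ReLU derivative)
∂z/∂w₁ = x = 4

∂L/∂w₁ = -10 × -2 × 0 × 4 = 0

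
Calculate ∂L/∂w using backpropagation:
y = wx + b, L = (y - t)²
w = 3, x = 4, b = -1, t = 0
∂L/∂w = 88

y = wx + b = (3)(4) + -1 = 11
∂L/∂y = 2(y - t) = 2(11 - 0) = 22
∂y/∂w = x = 4
∂L/∂w = ∂L/∂y · ∂y/∂w = 22 × 4 = 88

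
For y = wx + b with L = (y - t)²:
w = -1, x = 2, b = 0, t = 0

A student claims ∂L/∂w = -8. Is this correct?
Correct

y = (-1)(2) + 0 = -2
∂L/∂y = 2(y - t) = 2(-2 - 0) = -4
∂y/∂w = x = 2
∂L/∂w = -4 × 2 = -8

Claimed value: -8
Correct: The correct gradient is -8.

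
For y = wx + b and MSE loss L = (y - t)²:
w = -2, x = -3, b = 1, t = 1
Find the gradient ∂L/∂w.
∂L/∂w = -36

y = wx + b = (-2)(-3) + 1 = 7
∂L/∂y = 2(y - t) = 2(7 - 1) = 12
∂y/∂w = x = -3
∂L/∂w = ∂L/∂y · ∂y/∂w = 12 × -3 = -36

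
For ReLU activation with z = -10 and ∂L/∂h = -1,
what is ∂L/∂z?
∂L/∂z = 0

h = ReLU(-10) = 0
Since z < 0: ∂h/∂z = 0
∂L/∂z = ∂L/∂h · ∂h/∂z = -1 × 0 = 0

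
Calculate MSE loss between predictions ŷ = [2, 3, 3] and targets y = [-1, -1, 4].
MSE = 8.667

MSE = (1/3)((2--1)² + (3--1)² + (3-4)²) = (1/3)(9 + 16 + 1) = 8.667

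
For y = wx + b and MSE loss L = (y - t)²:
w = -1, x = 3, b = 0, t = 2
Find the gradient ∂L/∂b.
∂L/∂b = -10

y = wx + b = (-1)(3) + 0 = -3
∂L/∂y = 2(y - t) = 2(-3 - 2) = -10
∂y/∂b = 1
∂L/∂b = ∂L/∂y · ∂y/∂b = -10 × 1 = -10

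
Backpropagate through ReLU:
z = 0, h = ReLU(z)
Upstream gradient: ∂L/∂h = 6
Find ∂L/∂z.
∂L/∂z = 0

h = ReLU(0) = 0
At z = 0: ∂h/∂z = 0 (by convention)
∂L/∂z = ∂L/∂h · ∂h/∂z = 6 × 0 = 0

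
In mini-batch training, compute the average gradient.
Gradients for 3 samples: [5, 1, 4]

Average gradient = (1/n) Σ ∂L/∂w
Average gradient = 3.333

Average = (1/3)(5 + 1 + 4) = 10/3 = 3.333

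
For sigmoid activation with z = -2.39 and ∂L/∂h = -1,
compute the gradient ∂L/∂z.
∂L/∂z = -0.07689

σ(-2.39) = 0.08394
σ'(-2.39) = σ(-2.39)(1 - σ(-2.39)) = 0.08394 × 0.9161 = 0.07689
∂L/∂z = ∂L/∂h · σ'(z) = -1 × 0.07689 = -0.07689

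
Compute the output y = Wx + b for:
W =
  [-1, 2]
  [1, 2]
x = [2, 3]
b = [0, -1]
y = [4, 7]

Wx = [-1×2 + 2×3, 1×2 + 2×3]
   = [4, 8]
y = Wx + b = [4 + 0, 8 + -1] = [4, 7]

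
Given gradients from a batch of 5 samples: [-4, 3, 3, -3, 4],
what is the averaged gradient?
Average gradient = 0.6

Average = (1/5)(-4 + 3 + 3 + -3 + 4) = 3/5 = 0.6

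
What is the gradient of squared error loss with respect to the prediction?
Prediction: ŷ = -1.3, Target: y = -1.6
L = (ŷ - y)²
∂L/∂ŷ = 0.6

∂L/∂ŷ = 2(ŷ - y) = 2(-1.3 - -1.6) = 2(0.3) = 0.6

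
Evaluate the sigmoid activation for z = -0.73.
0.3252

sigmoid(-0.73) = 1/(1 + e^(0.73)) = 1/(1 + 2.075) = 0.3252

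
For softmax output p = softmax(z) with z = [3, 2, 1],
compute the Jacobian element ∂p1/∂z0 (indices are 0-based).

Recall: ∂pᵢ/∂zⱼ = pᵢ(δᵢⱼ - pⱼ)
∂p1/∂z0 = -0.1628

p = softmax(z) = [0.6652, 0.2447, 0.09003]
p1 = 0.2447, p0 = 0.6652

∂p1/∂z0 = -p1 × p0 = -0.2447 × 0.6652 = -0.1628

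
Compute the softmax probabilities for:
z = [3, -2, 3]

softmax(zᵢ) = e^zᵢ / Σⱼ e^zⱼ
p = [0.4983, 0.0034, 0.4983]

exp(z) = [20.09, 0.1353, 20.09]
Sum = 40.31
p = [0.4983, 0.0034, 0.4983]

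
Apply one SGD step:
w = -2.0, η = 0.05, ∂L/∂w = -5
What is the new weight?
w_new = -1.75

w_new = w - η·∂L/∂w = -2.0 - 0.05×(-5) = -2.0 - (-0.25) = -1.75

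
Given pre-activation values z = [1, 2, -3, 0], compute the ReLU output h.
h = [1, 2, 0, 0]

ReLU applied element-wise: max(0,1)=1, max(0,2)=2, max(0,-3)=0, max(0,0)=0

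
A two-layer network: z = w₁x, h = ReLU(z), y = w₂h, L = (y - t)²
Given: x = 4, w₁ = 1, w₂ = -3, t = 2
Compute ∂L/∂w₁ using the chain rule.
∂L/∂w₁ = 336

Forward pass:
z = w₁x = 1×4 = 4
h = ReLU(4) = 4
y = w₂h = -3×4 = -12

Backward pass:
∂L/∂y = 2(y - t) = 2(-12 - 2) = -28
∂y/∂h = w₂ = -3
∂h/∂z = 1 (ReLU derivative)
∂z/∂w₁ = x = 4

∂L/∂w₁ = -28 × -3 × 1 × 4 = 336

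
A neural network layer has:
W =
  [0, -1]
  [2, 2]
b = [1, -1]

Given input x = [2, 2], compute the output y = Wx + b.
y = [-1, 7]

Wx = [0×2 + -1×2, 2×2 + 2×2]
   = [-2, 8]
y = Wx + b = [-2 + 1, 8 + -1] = [-1, 7]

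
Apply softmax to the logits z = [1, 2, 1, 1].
p = [0.1749, 0.4754, 0.1749, 0.1749]

exp(z) = [2.718, 7.389, 2.718, 2.718]
Sum = 15.54
p = [0.1749, 0.4754, 0.1749, 0.1749]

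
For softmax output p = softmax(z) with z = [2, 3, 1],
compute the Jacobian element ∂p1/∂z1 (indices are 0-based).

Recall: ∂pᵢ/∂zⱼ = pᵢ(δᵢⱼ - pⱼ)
∂p1/∂z1 = 0.2227

p = softmax(z) = [0.2447, 0.6652, 0.09003]
p1 = 0.6652

∂p1/∂z1 = p1(1 - p1) = 0.6652 × (1 - 0.6652) = 0.2227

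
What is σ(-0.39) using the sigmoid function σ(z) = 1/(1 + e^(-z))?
0.4037

sigmoid(-0.39) = 1/(1 + e^(0.39)) = 1/(1 + 1.477) = 0.4037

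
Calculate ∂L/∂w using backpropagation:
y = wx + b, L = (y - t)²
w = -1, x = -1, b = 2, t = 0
∂L/∂w = -6

y = wx + b = (-1)(-1) + 2 = 3
∂L/∂y = 2(y - t) = 2(3 - 0) = 6
∂y/∂w = x = -1
∂L/∂w = ∂L/∂y · ∂y/∂w = 6 × -1 = -6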